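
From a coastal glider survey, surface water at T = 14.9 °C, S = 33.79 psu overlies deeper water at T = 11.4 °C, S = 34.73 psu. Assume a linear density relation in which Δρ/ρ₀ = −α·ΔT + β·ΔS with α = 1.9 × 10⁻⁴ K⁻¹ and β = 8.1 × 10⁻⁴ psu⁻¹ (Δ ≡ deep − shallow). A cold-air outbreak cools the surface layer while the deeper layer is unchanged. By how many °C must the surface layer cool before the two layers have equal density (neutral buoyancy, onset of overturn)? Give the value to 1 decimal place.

7.5 °C

Neutral buoyancy requires Δρ = 0, i.e. −α(T_deep − T_surf′) + β(S_deep − S_surf) = 0.
T_surf′ = T_deep − (β/α)·ΔS = 11.4 − (8.1 × 10⁻⁴/1.9 × 10⁻⁴)·(+0.94) = 7.393 °C.
Cooling required: 14.9 − (7.393) = 7.507 °C.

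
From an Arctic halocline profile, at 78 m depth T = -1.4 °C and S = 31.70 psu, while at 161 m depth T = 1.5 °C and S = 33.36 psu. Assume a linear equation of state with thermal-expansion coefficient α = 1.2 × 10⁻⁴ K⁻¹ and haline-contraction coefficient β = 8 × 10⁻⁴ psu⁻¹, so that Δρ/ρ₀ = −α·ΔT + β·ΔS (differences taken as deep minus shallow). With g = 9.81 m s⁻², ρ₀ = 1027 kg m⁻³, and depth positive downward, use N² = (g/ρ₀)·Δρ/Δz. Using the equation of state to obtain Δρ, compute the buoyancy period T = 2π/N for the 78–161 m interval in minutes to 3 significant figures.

ΔT = +2.9 K, ΔS = +1.66 psu (deep − shallow).
Δρ/ρ₀ = −αΔT + βΔS = -3.48 × 10⁻⁴ + 1.328 × 10⁻³ = 9.80 × 10⁻⁴, so Δρ ≈ 1.006 kg m⁻³.
N² = (g/ρ₀)·Δρ/Δz = g·(Δρ/ρ₀)/Δz = 9.81 × 9.80 × 10⁻⁴ / 83 = 1.1583 × 10⁻⁴ s⁻².
N = √(1.1583 × 10⁻⁴) = 0.010762 rad s⁻¹ → T = 2π/N = 583.83 s = 9.7305 min ≈ 9.73 min.

9.73 min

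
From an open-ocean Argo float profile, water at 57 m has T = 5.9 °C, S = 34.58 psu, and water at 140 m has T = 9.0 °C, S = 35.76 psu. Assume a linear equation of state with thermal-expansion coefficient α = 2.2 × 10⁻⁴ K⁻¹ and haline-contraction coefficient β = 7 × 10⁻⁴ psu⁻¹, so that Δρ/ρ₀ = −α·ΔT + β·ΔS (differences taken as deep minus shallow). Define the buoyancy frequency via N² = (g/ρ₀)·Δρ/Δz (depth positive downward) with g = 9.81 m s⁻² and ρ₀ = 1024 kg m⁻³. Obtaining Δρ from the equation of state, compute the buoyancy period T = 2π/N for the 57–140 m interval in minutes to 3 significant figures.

25.4 min

ΔT = +3.1 K, ΔS = +1.18 psu (deep − shallow).
Δρ/ρ₀ = −αΔT + βΔS = -6.82 × 10⁻⁴ + 8.26 × 10⁻⁴ = 1.44 × 10⁻⁴, so Δρ ≈ 0.1475 kg m⁻³.
N² = (g/ρ₀)·Δρ/Δz = g·(Δρ/ρ₀)/Δz = 9.81 × 1.44 × 10⁻⁴ / 83 = 1.7020 × 10⁻⁵ s⁻².
N = √(1.7020 × 10⁻⁵) = 4.1255 × 10⁻³ rad s⁻¹ → T = 2π/N = 1.5230 × 10³ s = 25.383 min ≈ 25.4 min.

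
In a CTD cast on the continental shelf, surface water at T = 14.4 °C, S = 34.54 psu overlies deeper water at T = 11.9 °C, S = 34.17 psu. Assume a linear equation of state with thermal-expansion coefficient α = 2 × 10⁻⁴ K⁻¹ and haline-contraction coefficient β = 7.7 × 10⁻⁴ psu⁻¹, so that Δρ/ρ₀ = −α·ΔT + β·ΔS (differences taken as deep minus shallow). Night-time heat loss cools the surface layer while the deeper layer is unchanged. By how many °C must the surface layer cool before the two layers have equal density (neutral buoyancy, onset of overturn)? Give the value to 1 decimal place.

Neutral buoyancy requires Δρ = 0, i.e. −α(T_deep − T_surf′) + β(S_deep − S_surf) = 0.
T_surf′ = T_deep − (β/α)·ΔS = 11.9 − (7.7 × 10⁻⁴/2 × 10⁻⁴)·(-0.37) = 13.325 °C.
Cooling required: 14.4 − (13.325) = 1.075 °C.

1.1 °C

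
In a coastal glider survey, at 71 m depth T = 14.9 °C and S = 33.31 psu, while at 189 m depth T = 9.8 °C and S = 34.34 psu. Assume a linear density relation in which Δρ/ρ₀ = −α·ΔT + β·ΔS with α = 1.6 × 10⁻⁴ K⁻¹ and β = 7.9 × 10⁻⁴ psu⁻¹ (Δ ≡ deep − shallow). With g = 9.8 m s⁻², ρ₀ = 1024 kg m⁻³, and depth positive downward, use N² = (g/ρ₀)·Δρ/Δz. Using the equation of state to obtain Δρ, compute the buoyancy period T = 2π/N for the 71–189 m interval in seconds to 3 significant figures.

540 s

ΔT = -5.1 K, ΔS = +1.03 psu (deep − shallow).
Δρ/ρ₀ = −αΔT + βΔS = 8.16 × 10⁻⁴ + 8.137 × 10⁻⁴ = 1.6297 × 10⁻³, so Δρ ≈ 1.669 kg m⁻³.
N² = (g/ρ₀)·Δρ/Δz = g·(Δρ/ρ₀)/Δz = 9.8 × 1.6297 × 10⁻³ / 118 = 1.3535 × 10⁻⁴ s⁻².
N = √(1.3535 × 10⁻⁴) = 0.011634 rad s⁻¹ → T = 2π/N = 540.07 s ≈ 540 s.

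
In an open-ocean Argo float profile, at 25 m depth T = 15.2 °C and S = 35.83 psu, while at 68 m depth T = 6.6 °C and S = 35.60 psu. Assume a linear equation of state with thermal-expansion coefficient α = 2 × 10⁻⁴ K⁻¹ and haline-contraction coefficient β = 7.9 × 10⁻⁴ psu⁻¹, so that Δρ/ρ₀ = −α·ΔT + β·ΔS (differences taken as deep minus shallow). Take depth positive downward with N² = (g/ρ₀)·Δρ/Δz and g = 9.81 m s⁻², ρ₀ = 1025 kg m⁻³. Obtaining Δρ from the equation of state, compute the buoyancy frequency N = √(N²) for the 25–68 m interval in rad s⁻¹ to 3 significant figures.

0.0187 rad s⁻¹

ΔT = -8.6 K, ΔS = -0.23 psu (deep − shallow).
Δρ/ρ₀ = −αΔT + βΔS = 1.72 × 10⁻³ − 1.817 × 10⁻⁴ = 1.5383 × 10⁻³, so Δρ ≈ 1.577 kg m⁻³.
N² = (g/ρ₀)·Δρ/Δz = g·(Δρ/ρ₀)/Δz = 9.81 × 1.5383 × 10⁻³ / 43 = 3.5095 × 10⁻⁴ s⁻².
N = √(3.5095 × 10⁻⁴) = 0.018734 rad s⁻¹ ≈ 0.0187 rad s⁻¹.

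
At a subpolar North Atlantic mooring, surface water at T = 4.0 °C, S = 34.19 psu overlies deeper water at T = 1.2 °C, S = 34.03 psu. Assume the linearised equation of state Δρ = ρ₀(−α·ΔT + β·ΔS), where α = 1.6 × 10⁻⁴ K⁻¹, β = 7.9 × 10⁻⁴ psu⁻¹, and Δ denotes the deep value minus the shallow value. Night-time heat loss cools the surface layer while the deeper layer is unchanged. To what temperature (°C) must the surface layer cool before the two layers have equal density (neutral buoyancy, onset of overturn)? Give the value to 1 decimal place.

2.0 °C

Neutral buoyancy requires Δρ = 0, i.e. −α(T_deep − T_surf′) + β(S_deep − S_surf) = 0.
T_surf′ = T_deep − (β/α)·ΔS = 1.2 − (7.9 × 10⁻⁴/1.6 × 10⁻⁴)·(-0.16) = 1.990 °C.
Cooling required: 4.0 − (1.990) = 2.010 °C.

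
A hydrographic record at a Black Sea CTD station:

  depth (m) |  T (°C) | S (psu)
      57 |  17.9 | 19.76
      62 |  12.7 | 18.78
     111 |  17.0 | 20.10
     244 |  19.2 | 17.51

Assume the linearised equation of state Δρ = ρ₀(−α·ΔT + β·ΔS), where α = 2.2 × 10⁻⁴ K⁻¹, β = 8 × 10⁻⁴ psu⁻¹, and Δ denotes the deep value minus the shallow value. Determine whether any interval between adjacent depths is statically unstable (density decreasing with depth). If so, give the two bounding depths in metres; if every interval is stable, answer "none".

Evaluate Δρ/ρ₀ = −αΔT + βΔS across each adjacent pair:
  57–62 m: −αΔT+βΔS = −(2.2 × 10⁻⁴)(-5.2)+(8 × 10⁻⁴)(-0.98) = 3.6 × 10⁻⁴ → stable
  62–111 m: −αΔT+βΔS = −(2.2 × 10⁻⁴)(+4.3)+(8 × 10⁻⁴)(+1.32) = 1.1 × 10⁻⁴ → stable
  111–244 m: −αΔT+βΔS = −(2.2 × 10⁻⁴)(+2.2)+(8 × 10⁻⁴)(-2.59) = -2.6 × 10⁻³ → UNSTABLE
The 111–244 m interval has Δρ < 0: lighter water underlies denser water.

111–244 m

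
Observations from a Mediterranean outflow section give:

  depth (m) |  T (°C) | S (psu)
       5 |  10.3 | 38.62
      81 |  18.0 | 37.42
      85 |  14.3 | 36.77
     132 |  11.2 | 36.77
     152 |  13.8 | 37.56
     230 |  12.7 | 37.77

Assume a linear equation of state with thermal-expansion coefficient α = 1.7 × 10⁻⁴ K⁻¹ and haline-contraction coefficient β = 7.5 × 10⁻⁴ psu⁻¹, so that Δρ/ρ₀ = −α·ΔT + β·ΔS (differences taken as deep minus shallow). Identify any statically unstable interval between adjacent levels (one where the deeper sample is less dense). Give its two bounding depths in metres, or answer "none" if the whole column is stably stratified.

5–81 m

Evaluate Δρ/ρ₀ = −αΔT + βΔS across each adjacent pair:
  5–81 m: −αΔT+βΔS = −(1.7 × 10⁻⁴)(+7.7)+(7.5 × 10⁻⁴)(-1.20) = -2.2 × 10⁻³ → UNSTABLE
  81–85 m: −αΔT+βΔS = −(1.7 × 10⁻⁴)(-3.7)+(7.5 × 10⁻⁴)(-0.65) = 1.4 × 10⁻⁴ → stable
  85–132 m: −αΔT+βΔS = −(1.7 × 10⁻⁴)(-3.1)+(7.5 × 10⁻⁴)(+0.00) = 5.3 × 10⁻⁴ → stable
  132–152 m: −αΔT+βΔS = −(1.7 × 10⁻⁴)(+2.6)+(7.5 × 10⁻⁴)(+0.79) = 1.5 × 10⁻⁴ → stable
  152–230 m: −αΔT+βΔS = −(1.7 × 10⁻⁴)(-1.1)+(7.5 × 10⁻⁴)(+0.21) = 3.4 × 10⁻⁴ → stable
The 5–81 m interval has Δρ < 0: lighter water underlies denser water.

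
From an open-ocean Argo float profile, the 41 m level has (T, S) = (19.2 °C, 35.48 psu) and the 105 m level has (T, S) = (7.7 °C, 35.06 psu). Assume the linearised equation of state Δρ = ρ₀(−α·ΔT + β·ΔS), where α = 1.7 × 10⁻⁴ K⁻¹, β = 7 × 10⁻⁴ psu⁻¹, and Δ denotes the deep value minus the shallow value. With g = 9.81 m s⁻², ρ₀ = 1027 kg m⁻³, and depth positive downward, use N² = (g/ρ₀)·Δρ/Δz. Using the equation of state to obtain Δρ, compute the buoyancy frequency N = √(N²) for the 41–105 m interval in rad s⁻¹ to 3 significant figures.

0.0160 rad s⁻¹

ΔT = -11.5 K, ΔS = -0.42 psu (deep − shallow).
Δρ/ρ₀ = −αΔT + βΔS = 1.955 × 10⁻³ − 2.94 × 10⁻⁴ = 1.661 × 10⁻³, so Δρ ≈ 1.706 kg m⁻³.
N² = (g/ρ₀)·Δρ/Δz = g·(Δρ/ρ₀)/Δz = 9.81 × 1.661 × 10⁻³ / 64 = 2.5460 × 10⁻⁴ s⁻².
N = √(2.5460 × 10⁻⁴) = 0.015956 rad s⁻¹ ≈ 0.0160 rad s⁻¹.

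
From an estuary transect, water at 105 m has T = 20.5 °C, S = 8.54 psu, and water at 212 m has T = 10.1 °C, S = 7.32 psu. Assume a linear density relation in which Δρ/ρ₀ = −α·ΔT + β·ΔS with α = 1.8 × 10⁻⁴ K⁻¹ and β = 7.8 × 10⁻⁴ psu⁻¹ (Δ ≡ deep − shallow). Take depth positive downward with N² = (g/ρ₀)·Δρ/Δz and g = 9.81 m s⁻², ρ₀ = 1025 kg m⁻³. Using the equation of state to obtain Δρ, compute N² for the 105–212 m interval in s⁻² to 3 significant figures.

ΔT = -10.4 K, ΔS = -1.22 psu (deep − shallow).
Δρ/ρ₀ = −αΔT + βΔS = 1.872 × 10⁻³ − 9.516 × 10⁻⁴ = 9.204 × 10⁻⁴, so Δρ ≈ 0.9434 kg m⁻³.
N² = (g/ρ₀)·Δρ/Δz = g·(Δρ/ρ₀)/Δz = 9.81 × 9.204 × 10⁻⁴ / 107 = 8.4384 × 10⁻⁵ s⁻² ≈ 8.44 × 10⁻⁵ s⁻².

8.44 × 10⁻⁵ s⁻²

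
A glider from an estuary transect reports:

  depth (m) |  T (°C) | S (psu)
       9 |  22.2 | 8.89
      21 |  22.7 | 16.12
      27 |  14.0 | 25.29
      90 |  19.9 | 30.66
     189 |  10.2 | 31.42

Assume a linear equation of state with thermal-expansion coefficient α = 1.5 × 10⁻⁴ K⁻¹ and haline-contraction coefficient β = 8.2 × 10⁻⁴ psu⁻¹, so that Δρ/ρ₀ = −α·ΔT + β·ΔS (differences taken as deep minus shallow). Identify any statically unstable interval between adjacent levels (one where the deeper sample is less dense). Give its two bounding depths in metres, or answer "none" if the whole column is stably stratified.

none

Evaluate Δρ/ρ₀ = −αΔT + βΔS across each adjacent pair:
  9–21 m: −αΔT+βΔS = −(1.5 × 10⁻⁴)(+0.5)+(8.2 × 10⁻⁴)(+7.23) = 5.9 × 10⁻³ → stable
  21–27 m: −αΔT+βΔS = −(1.5 × 10⁻⁴)(-8.7)+(8.2 × 10⁻⁴)(+9.17) = 8.8 × 10⁻³ → stable
  27–90 m: −αΔT+βΔS = −(1.5 × 10⁻⁴)(+5.9)+(8.2 × 10⁻⁴)(+5.37) = 3.5 × 10⁻³ → stable
  90–189 m: −αΔT+βΔS = −(1.5 × 10⁻⁴)(-9.7)+(8.2 × 10⁻⁴)(+0.76) = 2.1 × 10⁻³ → stable
Every interval has Δρ > 0: the column is stably stratified throughout.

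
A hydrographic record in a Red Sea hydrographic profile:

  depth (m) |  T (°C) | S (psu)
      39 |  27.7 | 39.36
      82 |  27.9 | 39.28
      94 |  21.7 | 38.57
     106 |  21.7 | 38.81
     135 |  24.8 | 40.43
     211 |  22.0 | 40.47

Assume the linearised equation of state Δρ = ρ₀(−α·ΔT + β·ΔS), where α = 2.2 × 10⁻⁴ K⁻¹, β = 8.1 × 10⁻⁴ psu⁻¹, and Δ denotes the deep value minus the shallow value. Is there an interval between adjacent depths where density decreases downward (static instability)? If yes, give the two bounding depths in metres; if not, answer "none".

Evaluate Δρ/ρ₀ = −αΔT + βΔS across each adjacent pair:
  39–82 m: −αΔT+βΔS = −(2.2 × 10⁻⁴)(+0.2)+(8.1 × 10⁻⁴)(-0.08) = -1.1 × 10⁻⁴ → UNSTABLE
  82–94 m: −αΔT+βΔS = −(2.2 × 10⁻⁴)(-6.2)+(8.1 × 10⁻⁴)(-0.71) = 7.9 × 10⁻⁴ → stable
  94–106 m: −αΔT+βΔS = −(2.2 × 10⁻⁴)(+0.0)+(8.1 × 10⁻⁴)(+0.24) = 1.9 × 10⁻⁴ → stable
  106–135 m: −αΔT+βΔS = −(2.2 × 10⁻⁴)(+3.1)+(8.1 × 10⁻⁴)(+1.62) = 6.3 × 10⁻⁴ → stable
  135–211 m: −αΔT+βΔS = −(2.2 × 10⁻⁴)(-2.8)+(8.1 × 10⁻⁴)(+0.04) = 6.5 × 10⁻⁴ → stable
The 39–82 m interval has Δρ < 0: lighter water underlies denser water.

39–82 m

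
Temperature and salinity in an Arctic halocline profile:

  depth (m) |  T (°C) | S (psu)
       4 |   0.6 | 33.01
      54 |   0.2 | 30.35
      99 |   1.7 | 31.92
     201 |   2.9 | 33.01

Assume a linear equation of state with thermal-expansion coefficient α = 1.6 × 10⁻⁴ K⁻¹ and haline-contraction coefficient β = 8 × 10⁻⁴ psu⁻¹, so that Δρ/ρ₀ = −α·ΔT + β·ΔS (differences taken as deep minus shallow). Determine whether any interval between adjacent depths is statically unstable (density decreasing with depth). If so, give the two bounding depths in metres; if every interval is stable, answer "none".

4–54 m

Evaluate Δρ/ρ₀ = −αΔT + βΔS across each adjacent pair:
  4–54 m: −αΔT+βΔS = −(1.6 × 10⁻⁴)(-0.4)+(8 × 10⁻⁴)(-2.66) = -2.1 × 10⁻³ → UNSTABLE
  54–99 m: −αΔT+βΔS = −(1.6 × 10⁻⁴)(+1.5)+(8 × 10⁻⁴)(+1.57) = 1.0 × 10⁻³ → stable
  99–201 m: −αΔT+βΔS = −(1.6 × 10⁻⁴)(+1.2)+(8 × 10⁻⁴)(+1.09) = 6.8 × 10⁻⁴ → stable
The 4–54 m interval has Δρ < 0: lighter water underlies denser water.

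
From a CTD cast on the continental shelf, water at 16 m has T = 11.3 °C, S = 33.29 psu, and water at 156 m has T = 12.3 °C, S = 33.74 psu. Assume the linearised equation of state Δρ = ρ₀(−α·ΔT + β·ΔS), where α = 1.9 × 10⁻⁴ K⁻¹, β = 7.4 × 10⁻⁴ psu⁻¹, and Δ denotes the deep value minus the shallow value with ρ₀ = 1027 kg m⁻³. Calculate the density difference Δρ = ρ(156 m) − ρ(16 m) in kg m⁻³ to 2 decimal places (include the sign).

ΔT = +1.0 K, ΔS = +0.45 psu (deep − shallow).
Δρ/ρ₀ = −(1.9 × 10⁻⁴)(+1.0) + (7.4 × 10⁻⁴)(+0.45) = 1.43 × 10⁻⁴.
Δρ = 1027 × (1.43 × 10⁻⁴) = +0.15 kg m⁻³.
Positive Δρ: denser below, stable.

+0.15 kg m⁻³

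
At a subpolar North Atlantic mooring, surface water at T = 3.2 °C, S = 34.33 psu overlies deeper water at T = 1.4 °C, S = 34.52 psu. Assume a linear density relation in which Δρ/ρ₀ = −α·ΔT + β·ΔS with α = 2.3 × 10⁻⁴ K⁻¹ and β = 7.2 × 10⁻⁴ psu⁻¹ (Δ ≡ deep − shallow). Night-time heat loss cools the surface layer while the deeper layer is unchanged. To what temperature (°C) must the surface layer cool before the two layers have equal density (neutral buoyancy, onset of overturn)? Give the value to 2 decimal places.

Neutral buoyancy requires Δρ = 0, i.e. −α(T_deep − T_surf′) + β(S_deep − S_surf) = 0.
T_surf′ = T_deep − (β/α)·ΔS = 1.4 − (7.2 × 10⁻⁴/2.3 × 10⁻⁴)·(+0.19) = 0.8052 °C.
Cooling required: 3.2 − (0.8052) = 2.3948 °C.

0.81 °C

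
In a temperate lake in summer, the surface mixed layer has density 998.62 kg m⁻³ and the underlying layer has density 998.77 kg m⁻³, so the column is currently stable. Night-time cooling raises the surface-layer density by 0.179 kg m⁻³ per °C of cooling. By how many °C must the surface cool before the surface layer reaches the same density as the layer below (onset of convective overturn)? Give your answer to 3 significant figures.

0.838 °C

Density deficit of the surface layer: 998.77 − 998.62 = 0.15 kg m⁻³.
Required change = 0.15 / 0.179 = 0.838 °C.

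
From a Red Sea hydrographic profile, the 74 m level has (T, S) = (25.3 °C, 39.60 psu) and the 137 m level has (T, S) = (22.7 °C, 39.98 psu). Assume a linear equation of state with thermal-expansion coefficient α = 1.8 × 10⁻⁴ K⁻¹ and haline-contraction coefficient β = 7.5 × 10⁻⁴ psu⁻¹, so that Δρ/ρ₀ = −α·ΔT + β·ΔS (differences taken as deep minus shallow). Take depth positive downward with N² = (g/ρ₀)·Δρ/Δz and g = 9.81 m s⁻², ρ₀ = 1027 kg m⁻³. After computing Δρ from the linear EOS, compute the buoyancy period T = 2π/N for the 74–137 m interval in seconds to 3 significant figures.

ΔT = -2.6 K, ΔS = +0.38 psu (deep − shallow).
Δρ/ρ₀ = −αΔT + βΔS = 4.68 × 10⁻⁴ + 2.85 × 10⁻⁴ = 7.53 × 10⁻⁴, so Δρ ≈ 0.7733 kg m⁻³.
N² = (g/ρ₀)·Δρ/Δz = g·(Δρ/ρ₀)/Δz = 9.81 × 7.53 × 10⁻⁴ / 63 = 1.1725 × 10⁻⁴ s⁻².
N = √(1.1725 × 10⁻⁴) = 0.010828 rad s⁻¹ → T = 2π/N = 580.27 s ≈ 580 s.

580 s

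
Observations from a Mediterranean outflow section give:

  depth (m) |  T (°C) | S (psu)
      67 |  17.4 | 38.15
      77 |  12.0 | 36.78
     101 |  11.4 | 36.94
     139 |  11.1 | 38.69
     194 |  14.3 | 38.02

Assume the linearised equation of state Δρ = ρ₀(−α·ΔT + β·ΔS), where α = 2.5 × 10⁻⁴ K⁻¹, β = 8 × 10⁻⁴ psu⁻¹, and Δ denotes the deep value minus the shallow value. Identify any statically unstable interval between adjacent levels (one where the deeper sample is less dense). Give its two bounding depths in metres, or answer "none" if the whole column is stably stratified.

139–194 m

Evaluate Δρ/ρ₀ = −αΔT + βΔS across each adjacent pair:
  67–77 m: −αΔT+βΔS = −(2.5 × 10⁻⁴)(-5.4)+(8 × 10⁻⁴)(-1.37) = 2.5 × 10⁻⁴ → stable
  77–101 m: −αΔT+βΔS = −(2.5 × 10⁻⁴)(-0.6)+(8 × 10⁻⁴)(+0.16) = 2.8 × 10⁻⁴ → stable
  101–139 m: −αΔT+βΔS = −(2.5 × 10⁻⁴)(-0.3)+(8 × 10⁻⁴)(+1.75) = 1.5 × 10⁻³ → stable
  139–194 m: −αΔT+βΔS = −(2.5 × 10⁻⁴)(+3.2)+(8 × 10⁻⁴)(-0.67) = -1.3 × 10⁻³ → UNSTABLE
The 139–194 m interval has Δρ < 0: lighter water underlies denser water.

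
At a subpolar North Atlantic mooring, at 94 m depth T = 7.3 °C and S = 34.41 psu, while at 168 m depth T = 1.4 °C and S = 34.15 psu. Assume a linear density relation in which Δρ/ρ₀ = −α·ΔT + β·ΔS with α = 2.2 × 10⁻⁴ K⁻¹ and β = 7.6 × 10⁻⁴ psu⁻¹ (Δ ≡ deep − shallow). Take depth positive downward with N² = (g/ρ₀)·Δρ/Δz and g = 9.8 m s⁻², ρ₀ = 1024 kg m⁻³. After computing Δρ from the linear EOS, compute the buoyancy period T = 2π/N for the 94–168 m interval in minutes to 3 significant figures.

ΔT = -5.9 K, ΔS = -0.26 psu (deep − shallow).
Δρ/ρ₀ = −αΔT + βΔS = 1.298 × 10⁻³ − 1.976 × 10⁻⁴ = 1.1004 × 10⁻³, so Δρ ≈ 1.127 kg m⁻³.
N² = (g/ρ₀)·Δρ/Δz = g·(Δρ/ρ₀)/Δz = 9.8 × 1.1004 × 10⁻³ / 74 = 1.4573 × 10⁻⁴ s⁻².
N = √(1.4573 × 10⁻⁴) = 0.012072 rad s⁻¹ → T = 2π/N = 520.48 s = 8.6747 min ≈ 8.67 min.

8.67 min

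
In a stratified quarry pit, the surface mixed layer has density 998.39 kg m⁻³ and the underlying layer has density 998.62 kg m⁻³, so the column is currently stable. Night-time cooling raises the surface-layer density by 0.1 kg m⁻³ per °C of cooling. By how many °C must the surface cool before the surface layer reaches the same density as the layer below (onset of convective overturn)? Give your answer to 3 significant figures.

2.30 °C

Density deficit of the surface layer: 998.62 − 998.39 = 0.23 kg m⁻³.
Required change = 0.23 / 0.1 = 2.30 °C.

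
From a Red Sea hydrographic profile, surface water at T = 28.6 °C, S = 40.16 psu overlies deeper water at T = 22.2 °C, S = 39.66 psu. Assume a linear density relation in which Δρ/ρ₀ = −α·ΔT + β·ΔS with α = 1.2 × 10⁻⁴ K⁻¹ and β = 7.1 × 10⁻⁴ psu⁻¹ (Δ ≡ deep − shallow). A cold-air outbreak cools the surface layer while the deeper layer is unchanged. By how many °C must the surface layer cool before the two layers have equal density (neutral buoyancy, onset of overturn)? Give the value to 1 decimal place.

Neutral buoyancy requires Δρ = 0, i.e. −α(T_deep − T_surf′) + β(S_deep − S_surf) = 0.
T_surf′ = T_deep − (β/α)·ΔS = 22.2 − (7.1 × 10⁻⁴/1.2 × 10⁻⁴)·(-0.50) = 25.158 °C.
Cooling required: 28.6 − (25.158) = 3.442 °C.

3.4 °C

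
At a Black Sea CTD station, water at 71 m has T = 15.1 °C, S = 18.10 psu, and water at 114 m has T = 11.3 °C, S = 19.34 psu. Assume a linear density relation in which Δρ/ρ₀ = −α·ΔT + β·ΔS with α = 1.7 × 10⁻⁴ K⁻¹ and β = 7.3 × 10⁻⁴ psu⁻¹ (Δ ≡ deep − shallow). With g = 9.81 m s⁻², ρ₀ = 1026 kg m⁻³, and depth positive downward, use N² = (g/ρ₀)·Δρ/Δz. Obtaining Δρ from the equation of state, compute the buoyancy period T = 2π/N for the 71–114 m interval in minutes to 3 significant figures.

5.57 min

ΔT = -3.8 K, ΔS = +1.24 psu (deep − shallow).
Δρ/ρ₀ = −αΔT + βΔS = 6.46 × 10⁻⁴ + 9.052 × 10⁻⁴ = 1.5512 × 10⁻³, so Δρ ≈ 1.592 kg m⁻³.
N² = (g/ρ₀)·Δρ/Δz = g·(Δρ/ρ₀)/Δz = 9.81 × 1.5512 × 10⁻³ / 43 = 3.5389 × 10⁻⁴ s⁻².
N = √(3.5389 × 10⁻⁴) = 0.018812 rad s⁻¹ → T = 2π/N = 334.00 s = 5.5667 min ≈ 5.57 min.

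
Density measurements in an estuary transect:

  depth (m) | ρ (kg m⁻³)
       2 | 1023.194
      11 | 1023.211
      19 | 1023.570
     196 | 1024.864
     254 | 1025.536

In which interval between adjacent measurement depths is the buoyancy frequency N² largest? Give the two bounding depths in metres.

11–19 m

Compute the density gradient over each adjacent pair:
  2–11 m: Δρ/Δz = 0.017/9 = 1.9 × 10⁻³ kg m⁻⁴
  11–19 m: Δρ/Δz = 0.359/8 = 0.045 kg m⁻⁴
  19–196 m: Δρ/Δz = 1.294/177 = 7.3 × 10⁻³ kg m⁻⁴
  196–254 m: Δρ/Δz = 0.672/58 = 0.012 kg m⁻⁴
The largest gradient is in the 11–19 m interval — the pycnocline.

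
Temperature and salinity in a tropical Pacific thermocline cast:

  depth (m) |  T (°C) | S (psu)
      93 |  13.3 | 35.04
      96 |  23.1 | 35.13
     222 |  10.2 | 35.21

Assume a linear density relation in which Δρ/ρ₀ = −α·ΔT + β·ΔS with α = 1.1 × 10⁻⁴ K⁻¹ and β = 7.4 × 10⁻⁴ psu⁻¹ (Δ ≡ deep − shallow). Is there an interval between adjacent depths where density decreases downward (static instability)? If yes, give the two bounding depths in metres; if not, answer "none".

Evaluate Δρ/ρ₀ = −αΔT + βΔS across each adjacent pair:
  93–96 m: −αΔT+βΔS = −(1.1 × 10⁻⁴)(+9.8)+(7.4 × 10⁻⁴)(+0.09) = -1.0 × 10⁻³ → UNSTABLE
  96–222 m: −αΔT+βΔS = −(1.1 × 10⁻⁴)(-12.9)+(7.4 × 10⁻⁴)(+0.08) = 1.5 × 10⁻³ → stable
The 93–96 m interval has Δρ < 0: lighter water underlies denser water.

93–96 m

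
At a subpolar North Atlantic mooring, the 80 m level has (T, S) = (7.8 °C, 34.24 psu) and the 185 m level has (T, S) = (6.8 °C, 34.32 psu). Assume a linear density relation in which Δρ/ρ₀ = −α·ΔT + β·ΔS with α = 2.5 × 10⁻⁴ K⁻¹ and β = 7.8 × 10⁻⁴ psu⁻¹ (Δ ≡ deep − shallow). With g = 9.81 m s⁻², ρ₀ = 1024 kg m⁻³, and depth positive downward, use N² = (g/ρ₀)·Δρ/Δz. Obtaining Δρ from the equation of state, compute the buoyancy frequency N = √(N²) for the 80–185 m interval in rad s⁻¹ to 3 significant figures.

5.40 × 10⁻³ rad s⁻¹

ΔT = -1.0 K, ΔS = +0.08 psu (deep − shallow).
Δρ/ρ₀ = −αΔT + βΔS = 2.50 × 10⁻⁴ + 6.24 × 10⁻⁵ = 3.124 × 10⁻⁴, so Δρ ≈ 0.3199 kg m⁻³.
N² = (g/ρ₀)·Δρ/Δz = g·(Δρ/ρ₀)/Δz = 9.81 × 3.124 × 10⁻⁴ / 105 = 2.9187 × 10⁻⁵ s⁻².
N = √(2.9187 × 10⁻⁵) = 5.4025 × 10⁻³ rad s⁻¹ ≈ 5.40 × 10⁻³ rad s⁻¹.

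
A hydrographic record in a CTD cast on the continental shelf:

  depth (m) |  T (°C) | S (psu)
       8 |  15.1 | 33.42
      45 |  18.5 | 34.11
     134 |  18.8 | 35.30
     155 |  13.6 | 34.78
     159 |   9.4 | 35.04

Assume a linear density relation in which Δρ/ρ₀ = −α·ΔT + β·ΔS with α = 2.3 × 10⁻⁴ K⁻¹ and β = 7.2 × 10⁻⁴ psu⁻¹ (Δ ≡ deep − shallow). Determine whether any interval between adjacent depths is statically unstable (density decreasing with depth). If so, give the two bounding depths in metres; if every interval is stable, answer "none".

8–45 m

Evaluate Δρ/ρ₀ = −αΔT + βΔS across each adjacent pair:
  8–45 m: −αΔT+βΔS = −(2.3 × 10⁻⁴)(+3.4)+(7.2 × 10⁻⁴)(+0.69) = -2.9 × 10⁻⁴ → UNSTABLE
  45–134 m: −αΔT+βΔS = −(2.3 × 10⁻⁴)(+0.3)+(7.2 × 10⁻⁴)(+1.19) = 7.9 × 10⁻⁴ → stable
  134–155 m: −αΔT+βΔS = −(2.3 × 10⁻⁴)(-5.2)+(7.2 × 10⁻⁴)(-0.52) = 8.2 × 10⁻⁴ → stable
  155–159 m: −αΔT+βΔS = −(2.3 × 10⁻⁴)(-4.2)+(7.2 × 10⁻⁴)(+0.26) = 1.2 × 10⁻³ → stable
The 8–45 m interval has Δρ < 0: lighter water underlies denser water.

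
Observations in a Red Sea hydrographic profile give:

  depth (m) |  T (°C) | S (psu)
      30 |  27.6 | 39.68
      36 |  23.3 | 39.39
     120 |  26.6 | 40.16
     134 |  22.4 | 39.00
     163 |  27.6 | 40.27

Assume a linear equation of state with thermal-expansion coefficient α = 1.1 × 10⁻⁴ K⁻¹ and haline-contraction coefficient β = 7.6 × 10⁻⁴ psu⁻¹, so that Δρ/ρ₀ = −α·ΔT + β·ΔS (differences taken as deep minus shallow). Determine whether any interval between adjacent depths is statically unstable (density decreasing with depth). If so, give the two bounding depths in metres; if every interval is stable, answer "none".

Evaluate Δρ/ρ₀ = −αΔT + βΔS across each adjacent pair:
  30–36 m: −αΔT+βΔS = −(1.1 × 10⁻⁴)(-4.3)+(7.6 × 10⁻⁴)(-0.29) = 2.5 × 10⁻⁴ → stable
  36–120 m: −αΔT+βΔS = −(1.1 × 10⁻⁴)(+3.3)+(7.6 × 10⁻⁴)(+0.77) = 2.2 × 10⁻⁴ → stable
  120–134 m: −αΔT+βΔS = −(1.1 × 10⁻⁴)(-4.2)+(7.6 × 10⁻⁴)(-1.16) = -4.2 × 10⁻⁴ → UNSTABLE
  134–163 m: −αΔT+βΔS = −(1.1 × 10⁻⁴)(+5.2)+(7.6 × 10⁻⁴)(+1.27) = 3.9 × 10⁻⁴ → stable
The 120–134 m interval has Δρ < 0: lighter water underlies denser water.

120–134 m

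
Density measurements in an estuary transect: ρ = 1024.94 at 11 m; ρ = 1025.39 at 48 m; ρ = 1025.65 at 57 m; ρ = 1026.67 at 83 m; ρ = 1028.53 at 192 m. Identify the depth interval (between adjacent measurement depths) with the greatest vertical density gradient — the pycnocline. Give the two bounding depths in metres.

57–83 m

Compute the density gradient over each adjacent pair:
  11–48 m: Δρ/Δz = 0.45/37 = 0.012 kg m⁻⁴
  48–57 m: Δρ/Δz = 0.26/9 = 0.029 kg m⁻⁴
  57–83 m: Δρ/Δz = 1.02/26 = 0.039 kg m⁻⁴
  83–192 m: Δρ/Δz = 1.86/109 = 0.017 kg m⁻⁴
The largest gradient is in the 57–83 m interval — the pycnocline.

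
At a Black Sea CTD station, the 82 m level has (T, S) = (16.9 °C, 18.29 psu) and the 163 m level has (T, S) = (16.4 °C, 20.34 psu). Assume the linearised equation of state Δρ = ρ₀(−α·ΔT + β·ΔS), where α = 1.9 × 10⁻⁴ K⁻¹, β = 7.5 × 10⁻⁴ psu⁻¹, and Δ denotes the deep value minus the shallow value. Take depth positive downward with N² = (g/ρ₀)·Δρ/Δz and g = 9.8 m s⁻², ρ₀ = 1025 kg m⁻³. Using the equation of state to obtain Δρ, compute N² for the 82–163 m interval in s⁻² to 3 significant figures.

ΔT = -0.5 K, ΔS = +2.05 psu (deep − shallow).
Δρ/ρ₀ = −αΔT + βΔS = 9.50 × 10⁻⁵ + 1.5375 × 10⁻³ = 1.6325 × 10⁻³, so Δρ ≈ 1.673 kg m⁻³.
N² = (g/ρ₀)·Δρ/Δz = g·(Δρ/ρ₀)/Δz = 9.8 × 1.6325 × 10⁻³ / 81 = 1.9751 × 10⁻⁴ s⁻² ≈ 1.98 × 10⁻⁴ s⁻².

1.98 × 10⁻⁴ s⁻²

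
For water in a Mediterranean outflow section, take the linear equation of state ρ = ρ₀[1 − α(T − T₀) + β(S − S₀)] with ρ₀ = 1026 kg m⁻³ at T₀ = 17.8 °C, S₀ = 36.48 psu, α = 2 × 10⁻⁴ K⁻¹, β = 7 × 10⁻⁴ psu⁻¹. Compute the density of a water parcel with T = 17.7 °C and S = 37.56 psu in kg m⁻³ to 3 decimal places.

1026.796 kg m⁻³

T − T₀ = -0.1 K, S − S₀ = +1.08 psu.
Bracket = 1 − α·(-0.1) + β·(+1.08) = 1 + (7.76 × 10⁻⁴) = 1.0007760.
ρ = 1026 × 1.0007760 = 1026.796 kg m⁻³.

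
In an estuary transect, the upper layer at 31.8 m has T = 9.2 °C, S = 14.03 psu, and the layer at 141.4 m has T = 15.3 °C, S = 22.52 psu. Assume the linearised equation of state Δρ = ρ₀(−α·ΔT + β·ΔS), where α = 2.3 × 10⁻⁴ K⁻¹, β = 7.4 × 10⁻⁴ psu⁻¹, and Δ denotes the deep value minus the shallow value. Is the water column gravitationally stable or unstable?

ΔT = 15.3 − 9.2 = +6.1 K and ΔS = 22.52 − 14.03 = +8.49 psu (deep − shallow).
−αΔT = -1.403 × 10⁻³; βΔS = 6.2826 × 10⁻³; sum Δρ/ρ₀ = 4.8796 × 10⁻³.
Δρ/ρ₀ > 0, so Δρ > 0: deeper water is denser → statically stable.

stable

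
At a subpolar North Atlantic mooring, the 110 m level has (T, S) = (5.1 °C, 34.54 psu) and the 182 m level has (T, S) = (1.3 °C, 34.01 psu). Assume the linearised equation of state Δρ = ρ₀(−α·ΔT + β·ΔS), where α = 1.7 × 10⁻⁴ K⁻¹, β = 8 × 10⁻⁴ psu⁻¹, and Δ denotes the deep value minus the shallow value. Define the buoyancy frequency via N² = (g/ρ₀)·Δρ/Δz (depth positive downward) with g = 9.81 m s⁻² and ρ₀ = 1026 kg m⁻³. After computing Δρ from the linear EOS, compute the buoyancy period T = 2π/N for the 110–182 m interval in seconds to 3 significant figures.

ΔT = -3.8 K, ΔS = -0.53 psu (deep − shallow).
Δρ/ρ₀ = −αΔT + βΔS = 6.46 × 10⁻⁴ − 4.24 × 10⁻⁴ = 2.22 × 10⁻⁴, so Δρ ≈ 0.2278 kg m⁻³.
N² = (g/ρ₀)·Δρ/Δz = g·(Δρ/ρ₀)/Δz = 9.81 × 2.22 × 10⁻⁴ / 72 = 3.0247 × 10⁻⁵ s⁻².
N = √(3.0247 × 10⁻⁵) = 5.4997 × 10⁻³ rad s⁻¹ → T = 2π/N = 1.1425 × 10³ s ≈ 1.14 × 10³ s.

1.14 × 10³ s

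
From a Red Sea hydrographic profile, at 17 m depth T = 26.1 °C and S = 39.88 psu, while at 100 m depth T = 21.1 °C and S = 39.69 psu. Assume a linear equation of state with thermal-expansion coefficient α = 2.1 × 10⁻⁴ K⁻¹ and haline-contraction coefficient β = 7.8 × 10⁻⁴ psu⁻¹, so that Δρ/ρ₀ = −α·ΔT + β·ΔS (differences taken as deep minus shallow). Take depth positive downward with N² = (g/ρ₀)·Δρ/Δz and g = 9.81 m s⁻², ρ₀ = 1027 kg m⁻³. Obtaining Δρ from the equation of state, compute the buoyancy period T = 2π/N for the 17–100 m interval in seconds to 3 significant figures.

ΔT = -5.0 K, ΔS = -0.19 psu (deep − shallow).
Δρ/ρ₀ = −αΔT + βΔS = 1.05 × 10⁻³ − 1.482 × 10⁻⁴ = 9.018 × 10⁻⁴, so Δρ ≈ 0.9261 kg m⁻³.
N² = (g/ρ₀)·Δρ/Δz = g·(Δρ/ρ₀)/Δz = 9.81 × 9.018 × 10⁻⁴ / 83 = 1.0659 × 10⁻⁴ s⁻².
N = √(1.0659 × 10⁻⁴) = 0.010324 rad s⁻¹ → T = 2π/N = 608.60 s ≈ 609 s.

609 s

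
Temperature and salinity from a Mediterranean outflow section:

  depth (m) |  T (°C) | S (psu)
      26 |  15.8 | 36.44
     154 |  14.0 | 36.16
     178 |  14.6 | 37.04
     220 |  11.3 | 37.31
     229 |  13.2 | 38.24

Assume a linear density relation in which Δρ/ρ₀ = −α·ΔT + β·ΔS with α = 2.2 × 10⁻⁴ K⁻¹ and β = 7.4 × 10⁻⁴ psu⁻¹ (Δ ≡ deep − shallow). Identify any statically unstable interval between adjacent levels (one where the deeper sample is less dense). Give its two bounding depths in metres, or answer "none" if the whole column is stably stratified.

Evaluate Δρ/ρ₀ = −αΔT + βΔS across each adjacent pair:
  26–154 m: −αΔT+βΔS = −(2.2 × 10⁻⁴)(-1.8)+(7.4 × 10⁻⁴)(-0.28) = 1.9 × 10⁻⁴ → stable
  154–178 m: −αΔT+βΔS = −(2.2 × 10⁻⁴)(+0.6)+(7.4 × 10⁻⁴)(+0.88) = 5.2 × 10⁻⁴ → stable
  178–220 m: −αΔT+βΔS = −(2.2 × 10⁻⁴)(-3.3)+(7.4 × 10⁻⁴)(+0.27) = 9.3 × 10⁻⁴ → stable
  220–229 m: −αΔT+βΔS = −(2.2 × 10⁻⁴)(+1.9)+(7.4 × 10⁻⁴)(+0.93) = 2.7 × 10⁻⁴ → stable
Every interval has Δρ > 0: the column is stably stratified throughout.

none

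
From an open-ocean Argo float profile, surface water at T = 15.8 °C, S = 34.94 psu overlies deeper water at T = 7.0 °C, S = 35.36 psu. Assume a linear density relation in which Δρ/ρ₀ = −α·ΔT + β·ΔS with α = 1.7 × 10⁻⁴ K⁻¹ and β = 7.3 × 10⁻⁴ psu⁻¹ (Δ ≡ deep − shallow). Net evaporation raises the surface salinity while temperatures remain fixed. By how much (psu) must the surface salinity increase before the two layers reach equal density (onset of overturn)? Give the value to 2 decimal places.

Neutral buoyancy requires −α(T_deep − T_surf) + β(S_deep − S_surf′) = 0.
S_surf′ = S_deep − (α/β)·ΔT = 35.36 − (1.7 × 10⁻⁴/7.3 × 10⁻⁴)·(-8.8) = 37.4093 psu.
Increase required: 37.4093 − 34.94 = 2.4693 psu.

2.47 psu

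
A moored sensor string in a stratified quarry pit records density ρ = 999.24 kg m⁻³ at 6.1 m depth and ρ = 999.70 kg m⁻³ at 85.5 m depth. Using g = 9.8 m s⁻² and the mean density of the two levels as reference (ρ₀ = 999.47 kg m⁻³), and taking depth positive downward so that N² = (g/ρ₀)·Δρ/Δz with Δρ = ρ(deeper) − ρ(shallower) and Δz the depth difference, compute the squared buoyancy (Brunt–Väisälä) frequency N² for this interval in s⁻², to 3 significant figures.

5.68 × 10⁻⁵ s⁻²

Δρ = 999.70 − 999.24 = 0.46 kg m⁻³ over Δz = 85.5 − 6.1 = 79.4 m.
N² = (9.8/999.47) × (0.46/79.4) = 5.6806 × 10⁻⁵ s⁻² ≈ 5.68 × 10⁻⁵ s⁻².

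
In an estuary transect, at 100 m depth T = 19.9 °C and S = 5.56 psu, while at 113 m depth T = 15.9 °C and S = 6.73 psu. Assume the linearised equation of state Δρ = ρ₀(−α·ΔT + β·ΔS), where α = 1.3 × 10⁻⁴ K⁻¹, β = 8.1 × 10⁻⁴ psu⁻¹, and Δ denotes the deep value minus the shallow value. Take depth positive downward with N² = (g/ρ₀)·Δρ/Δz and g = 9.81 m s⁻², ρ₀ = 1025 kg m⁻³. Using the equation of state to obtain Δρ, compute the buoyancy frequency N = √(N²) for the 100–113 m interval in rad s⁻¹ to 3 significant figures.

ΔT = -4.0 K, ΔS = +1.17 psu (deep − shallow).
Δρ/ρ₀ = −αΔT + βΔS = 5.20 × 10⁻⁴ + 9.477 × 10⁻⁴ = 1.4677 × 10⁻³, so Δρ ≈ 1.504 kg m⁻³.
N² = (g/ρ₀)·Δρ/Δz = g·(Δρ/ρ₀)/Δz = 9.81 × 1.4677 × 10⁻³ / 13 = 1.1075 × 10⁻³ s⁻².
N = √(1.1075 × 10⁻³) = 0.033279 rad s⁻¹ ≈ 0.0333 rad s⁻¹.

0.0333 rad s⁻¹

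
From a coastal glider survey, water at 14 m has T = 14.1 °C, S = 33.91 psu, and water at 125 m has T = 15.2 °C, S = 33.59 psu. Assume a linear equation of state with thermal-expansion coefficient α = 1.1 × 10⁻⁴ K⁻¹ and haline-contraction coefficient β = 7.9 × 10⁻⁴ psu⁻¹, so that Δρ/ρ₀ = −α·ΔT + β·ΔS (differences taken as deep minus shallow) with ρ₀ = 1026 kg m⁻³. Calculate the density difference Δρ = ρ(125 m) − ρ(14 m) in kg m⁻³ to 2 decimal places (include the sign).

ΔT = +1.1 K, ΔS = -0.32 psu (deep − shallow).
Δρ/ρ₀ = −(1.1 × 10⁻⁴)(+1.1) + (7.9 × 10⁻⁴)(-0.32) = -3.738 × 10⁻⁴.
Δρ = 1026 × (-3.738 × 10⁻⁴) = -0.38 kg m⁻³.
Negative Δρ: lighter below, statically unstable.

-0.38 kg m⁻³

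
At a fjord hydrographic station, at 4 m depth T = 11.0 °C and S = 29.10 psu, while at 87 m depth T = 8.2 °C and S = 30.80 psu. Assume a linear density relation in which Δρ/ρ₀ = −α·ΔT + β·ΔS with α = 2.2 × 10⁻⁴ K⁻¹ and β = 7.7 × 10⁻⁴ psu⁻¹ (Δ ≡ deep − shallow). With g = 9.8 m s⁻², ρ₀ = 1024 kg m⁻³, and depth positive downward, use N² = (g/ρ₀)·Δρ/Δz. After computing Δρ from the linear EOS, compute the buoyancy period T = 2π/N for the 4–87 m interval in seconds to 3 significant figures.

ΔT = -2.8 K, ΔS = +1.70 psu (deep − shallow).
Δρ/ρ₀ = −αΔT + βΔS = 6.16 × 10⁻⁴ + 1.309 × 10⁻³ = 1.925 × 10⁻³, so Δρ ≈ 1.971 kg m⁻³.
N² = (g/ρ₀)·Δρ/Δz = g·(Δρ/ρ₀)/Δz = 9.8 × 1.925 × 10⁻³ / 83 = 2.2729 × 10⁻⁴ s⁻².
N = √(2.2729 × 10⁻⁴) = 0.015076 rad s⁻¹ → T = 2π/N = 416.77 s ≈ 417 s.

417 s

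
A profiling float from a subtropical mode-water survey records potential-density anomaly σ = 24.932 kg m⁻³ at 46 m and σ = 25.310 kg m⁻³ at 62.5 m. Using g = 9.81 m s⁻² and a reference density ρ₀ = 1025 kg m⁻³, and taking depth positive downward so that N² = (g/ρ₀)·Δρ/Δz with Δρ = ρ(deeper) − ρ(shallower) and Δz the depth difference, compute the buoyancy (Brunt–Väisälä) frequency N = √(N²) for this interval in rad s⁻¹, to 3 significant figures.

0.0148 rad s⁻¹

Δρ = 1025.310 − 1024.932 = 0.378 kg m⁻³ over Δz = 62.5 − 46 = 16.5 m.
N² = (9.81/1025) × (0.378/16.5) = 2.1926 × 10⁻⁴ s⁻².
N = √(2.1926 × 10⁻⁴) = 0.014807 rad s⁻¹ ≈ 0.0148 rad s⁻¹.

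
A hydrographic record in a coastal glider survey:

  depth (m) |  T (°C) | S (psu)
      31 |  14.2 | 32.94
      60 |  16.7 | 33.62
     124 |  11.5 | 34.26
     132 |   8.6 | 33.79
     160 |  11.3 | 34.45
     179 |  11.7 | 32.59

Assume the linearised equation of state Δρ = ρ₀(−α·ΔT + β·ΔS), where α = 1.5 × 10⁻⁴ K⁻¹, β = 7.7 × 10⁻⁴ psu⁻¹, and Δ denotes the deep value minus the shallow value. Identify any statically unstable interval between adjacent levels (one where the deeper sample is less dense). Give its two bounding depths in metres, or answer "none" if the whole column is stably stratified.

Evaluate Δρ/ρ₀ = −αΔT + βΔS across each adjacent pair:
  31–60 m: −αΔT+βΔS = −(1.5 × 10⁻⁴)(+2.5)+(7.7 × 10⁻⁴)(+0.68) = 1.5 × 10⁻⁴ → stable
  60–124 m: −αΔT+βΔS = −(1.5 × 10⁻⁴)(-5.2)+(7.7 × 10⁻⁴)(+0.64) = 1.3 × 10⁻³ → stable
  124–132 m: −αΔT+βΔS = −(1.5 × 10⁻⁴)(-2.9)+(7.7 × 10⁻⁴)(-0.47) = 7.3 × 10⁻⁵ → stable
  132–160 m: −αΔT+βΔS = −(1.5 × 10⁻⁴)(+2.7)+(7.7 × 10⁻⁴)(+0.66) = 1.0 × 10⁻⁴ → stable
  160–179 m: −αΔT+βΔS = −(1.5 × 10⁻⁴)(+0.4)+(7.7 × 10⁻⁴)(-1.86) = -1.5 × 10⁻³ → UNSTABLE
The 160–179 m interval has Δρ < 0: lighter water underlies denser water.

160–179 m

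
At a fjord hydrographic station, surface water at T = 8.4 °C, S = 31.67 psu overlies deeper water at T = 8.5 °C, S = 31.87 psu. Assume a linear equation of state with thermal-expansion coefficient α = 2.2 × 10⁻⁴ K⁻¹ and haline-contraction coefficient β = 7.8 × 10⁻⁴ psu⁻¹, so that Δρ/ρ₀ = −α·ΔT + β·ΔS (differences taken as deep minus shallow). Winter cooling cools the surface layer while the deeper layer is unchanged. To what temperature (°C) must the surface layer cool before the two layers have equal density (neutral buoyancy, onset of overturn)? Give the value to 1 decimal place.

Neutral buoyancy requires Δρ = 0, i.e. −α(T_deep − T_surf′) + β(S_deep − S_surf) = 0.
T_surf′ = T_deep − (β/α)·ΔS = 8.5 − (7.8 × 10⁻⁴/2.2 × 10⁻⁴)·(+0.20) = 7.791 °C.
Cooling required: 8.4 − (7.791) = 0.609 °C.

7.8 °C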